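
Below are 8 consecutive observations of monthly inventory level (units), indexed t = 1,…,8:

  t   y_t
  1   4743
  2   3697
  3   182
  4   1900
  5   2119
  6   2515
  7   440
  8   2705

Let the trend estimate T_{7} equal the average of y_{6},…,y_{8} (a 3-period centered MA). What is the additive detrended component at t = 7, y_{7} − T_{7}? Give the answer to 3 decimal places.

-1446.667

Trend T_7 = (2515 + 440 + 2705) / 3 = 5660/3 = 1886.66667
Detrended value: 440 − 1886.66667 = -1446.667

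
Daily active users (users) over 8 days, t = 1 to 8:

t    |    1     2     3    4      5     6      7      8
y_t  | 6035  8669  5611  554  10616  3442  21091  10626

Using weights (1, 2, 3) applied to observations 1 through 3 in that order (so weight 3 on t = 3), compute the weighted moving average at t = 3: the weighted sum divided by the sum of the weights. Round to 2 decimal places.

6701.00

Weighted sum: 1·6035 + 2·8669 + 3·5611 = 6035 + 17338 + 16833 = 40206
Weight total: 1 + 2 + 3 = 6
WMA = 40206 / 6 = 6701.00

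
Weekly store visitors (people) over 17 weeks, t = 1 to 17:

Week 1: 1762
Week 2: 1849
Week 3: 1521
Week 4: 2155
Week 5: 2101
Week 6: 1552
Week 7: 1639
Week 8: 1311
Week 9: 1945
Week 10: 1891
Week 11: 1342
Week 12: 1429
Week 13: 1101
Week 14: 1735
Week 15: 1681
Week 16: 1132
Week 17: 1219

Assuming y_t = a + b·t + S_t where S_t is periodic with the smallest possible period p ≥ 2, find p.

5

First differences y_{t+1} − y_t: 87, -328, 634, -54, -549, 87, -328, 634, -54, -549, 87, -328, …
The difference pattern repeats every 5 terms and not for any smaller step, so p = 5.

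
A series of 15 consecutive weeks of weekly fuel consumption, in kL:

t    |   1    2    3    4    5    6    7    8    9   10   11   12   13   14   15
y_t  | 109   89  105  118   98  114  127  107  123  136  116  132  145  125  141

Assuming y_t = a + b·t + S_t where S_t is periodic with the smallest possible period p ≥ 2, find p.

First differences y_{t+1} − y_t: -20, 16, 13, -20, 16, 13, -20, 16, …
The difference pattern repeats every 3 terms and not for any smaller step, so p = 3.

3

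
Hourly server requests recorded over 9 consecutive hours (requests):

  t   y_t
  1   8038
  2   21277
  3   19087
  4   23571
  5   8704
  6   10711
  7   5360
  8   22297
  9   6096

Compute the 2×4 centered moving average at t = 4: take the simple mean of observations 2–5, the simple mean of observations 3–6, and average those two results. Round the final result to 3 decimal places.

16839.000

Sum over 2–5: 21277 + 19087 + 23571 + 8704 = 72639
Sum over 3–6: 19087 + 23571 + 8704 + 10711 = 62073
CMA at t=4 = (72639 + 62073) / (2·4) = 134712 / 8 = 16839.000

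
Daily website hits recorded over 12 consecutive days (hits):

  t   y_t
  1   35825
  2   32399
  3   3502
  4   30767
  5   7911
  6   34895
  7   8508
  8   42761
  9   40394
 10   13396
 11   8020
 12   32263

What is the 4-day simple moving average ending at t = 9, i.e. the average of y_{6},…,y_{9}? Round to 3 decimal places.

31639.500

Sum of periods 6–9: 34895 + 8508 + 42761 + 40394 = 126558
Divide by 4: 126558 / 4 = 31639.500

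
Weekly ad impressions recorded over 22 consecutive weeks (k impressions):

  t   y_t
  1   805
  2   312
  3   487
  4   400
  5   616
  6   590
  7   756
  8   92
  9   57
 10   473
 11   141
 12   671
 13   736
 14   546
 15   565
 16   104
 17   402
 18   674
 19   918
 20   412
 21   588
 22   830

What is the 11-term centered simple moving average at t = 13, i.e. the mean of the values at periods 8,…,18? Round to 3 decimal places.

Sum of periods 8–18: 92 + 57 + 473 + 141 + 671 + 736 + 546 + 565 + 104 + 402 + 674 = 4461
Divide by 11: 4461 / 11 = 405.545

405.545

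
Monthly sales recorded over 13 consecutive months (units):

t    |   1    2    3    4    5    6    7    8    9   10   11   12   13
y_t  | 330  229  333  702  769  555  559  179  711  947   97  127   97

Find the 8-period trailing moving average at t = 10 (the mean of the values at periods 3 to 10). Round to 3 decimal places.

594.375

Sum of periods 3–10: 333 + 702 + 769 + 555 + 559 + 179 + 711 + 947 = 4755
Divide by 8: 4755 / 8 = 594.375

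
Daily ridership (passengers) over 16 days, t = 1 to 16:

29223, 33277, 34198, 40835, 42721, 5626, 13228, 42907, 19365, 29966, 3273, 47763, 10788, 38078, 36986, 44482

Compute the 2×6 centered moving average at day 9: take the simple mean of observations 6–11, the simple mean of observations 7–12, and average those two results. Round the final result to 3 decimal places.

22572.250

Sum over 6–11: 5626 + 13228 + 42907 + 19365 + 29966 + 3273 = 114365
Sum over 7–12: 13228 + 42907 + 19365 + 29966 + 3273 + 47763 = 156502
CMA at t=9 = (114365 + 156502) / (2·6) = 270867 / 12 = 22572.250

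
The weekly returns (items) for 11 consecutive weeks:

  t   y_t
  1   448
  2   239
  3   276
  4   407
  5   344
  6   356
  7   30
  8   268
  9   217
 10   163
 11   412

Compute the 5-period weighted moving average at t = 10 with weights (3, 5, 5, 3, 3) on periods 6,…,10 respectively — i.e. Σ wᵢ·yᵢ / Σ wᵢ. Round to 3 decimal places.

194.632

Weighted sum: 3·356 + 5·30 + 5·268 + 3·217 + 3·163 = 1068 + 150 + 1340 + 651 + 489 = 3698
Weight total: 3 + 5 + 5 + 3 + 3 = 19
WMA = 3698 / 19 = 194.632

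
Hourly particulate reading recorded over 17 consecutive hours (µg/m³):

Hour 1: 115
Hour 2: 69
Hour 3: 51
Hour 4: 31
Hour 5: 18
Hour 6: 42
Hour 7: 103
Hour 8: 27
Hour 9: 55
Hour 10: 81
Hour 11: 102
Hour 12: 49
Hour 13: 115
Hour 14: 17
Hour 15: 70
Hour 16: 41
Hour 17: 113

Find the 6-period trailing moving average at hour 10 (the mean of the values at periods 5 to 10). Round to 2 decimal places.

Sum of periods 5–10: 18 + 42 + 103 + 27 + 55 + 81 = 326
Divide by 6: 326 / 6 = 54.33

54.33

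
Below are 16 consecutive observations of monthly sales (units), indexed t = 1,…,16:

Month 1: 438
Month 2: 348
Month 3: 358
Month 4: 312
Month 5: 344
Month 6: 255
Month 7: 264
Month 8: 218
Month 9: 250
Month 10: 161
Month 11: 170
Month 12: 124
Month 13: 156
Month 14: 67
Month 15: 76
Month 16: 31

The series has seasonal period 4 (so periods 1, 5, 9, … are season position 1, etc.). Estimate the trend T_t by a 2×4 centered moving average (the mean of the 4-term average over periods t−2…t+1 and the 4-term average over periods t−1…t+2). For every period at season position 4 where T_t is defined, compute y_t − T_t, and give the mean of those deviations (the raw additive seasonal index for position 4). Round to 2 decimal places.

-16.96

Season position 4 occurs at t = 4, 8, 12 (where T_t is defined).
t=4: T_4 = 328.8750; y_4 − T_4 = 312 − 328.8750 = -16.8750
t=8: T_8 = 235.0000; y_8 − T_8 = 218 − 235.0000 = -17.0000
t=12: T_12 = 141.0000; y_12 − T_12 = 124 − 141.0000 = -17.0000
Mean deviation: (-16.8750 + -17.0000 + -17.0000) / 3 = -16.96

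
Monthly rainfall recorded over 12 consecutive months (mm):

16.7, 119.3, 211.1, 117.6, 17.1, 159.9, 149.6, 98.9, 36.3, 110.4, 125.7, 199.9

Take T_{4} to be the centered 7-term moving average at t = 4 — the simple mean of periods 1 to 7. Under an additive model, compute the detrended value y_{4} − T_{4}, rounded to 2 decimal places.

Trend T_4 = (16.7 + 119.3 + 211.1 + 117.6 + 17.1 + 159.9 + 149.6) / 7 = 791.3/7 = 113.0429
Detrended value: 117.6 − 113.0429 = 4.56

4.56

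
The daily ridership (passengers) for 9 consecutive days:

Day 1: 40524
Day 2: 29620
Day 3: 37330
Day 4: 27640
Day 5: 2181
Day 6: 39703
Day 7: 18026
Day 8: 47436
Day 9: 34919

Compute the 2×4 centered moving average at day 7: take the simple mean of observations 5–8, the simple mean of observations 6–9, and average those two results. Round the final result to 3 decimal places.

Sum over 5–8: 2181 + 39703 + 18026 + 47436 = 107346
Sum over 6–9: 39703 + 18026 + 47436 + 34919 = 140084
CMA at t=7 = (107346 + 140084) / (2·4) = 247430 / 8 = 30928.750

30928.750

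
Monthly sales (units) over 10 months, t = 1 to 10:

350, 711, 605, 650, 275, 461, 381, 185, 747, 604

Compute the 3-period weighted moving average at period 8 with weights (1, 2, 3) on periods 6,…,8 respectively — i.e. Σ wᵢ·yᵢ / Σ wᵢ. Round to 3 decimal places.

Weighted sum: 1·461 + 2·381 + 3·185 = 461 + 762 + 555 = 1778
Weight total: 1 + 2 + 3 = 6
WMA = 1778 / 6 = 296.333

296.333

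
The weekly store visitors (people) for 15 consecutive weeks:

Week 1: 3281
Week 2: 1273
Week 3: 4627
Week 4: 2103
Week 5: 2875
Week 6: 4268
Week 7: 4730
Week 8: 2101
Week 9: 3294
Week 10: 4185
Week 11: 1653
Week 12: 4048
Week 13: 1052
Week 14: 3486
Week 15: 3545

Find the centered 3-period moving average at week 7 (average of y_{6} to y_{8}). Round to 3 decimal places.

3699.667

Sum of periods 6–8: 4268 + 4730 + 2101 = 11099
Divide by 3: 11099 / 3 = 3699.667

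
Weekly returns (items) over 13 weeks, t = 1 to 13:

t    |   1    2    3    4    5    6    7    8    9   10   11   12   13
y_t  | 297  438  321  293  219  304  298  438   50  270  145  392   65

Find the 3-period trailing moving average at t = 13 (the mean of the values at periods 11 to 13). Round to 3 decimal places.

200.667

Sum of periods 11–13: 145 + 392 + 65 = 602
Divide by 3: 602 / 3 = 200.667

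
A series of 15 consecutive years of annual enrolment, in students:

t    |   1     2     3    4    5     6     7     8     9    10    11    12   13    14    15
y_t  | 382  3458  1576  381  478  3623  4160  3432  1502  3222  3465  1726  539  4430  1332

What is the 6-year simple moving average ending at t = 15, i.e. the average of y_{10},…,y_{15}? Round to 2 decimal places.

2452.33

Sum of periods 10–15: 3222 + 3465 + 1726 + 539 + 4430 + 1332 = 14714
Divide by 6: 14714 / 6 = 2452.33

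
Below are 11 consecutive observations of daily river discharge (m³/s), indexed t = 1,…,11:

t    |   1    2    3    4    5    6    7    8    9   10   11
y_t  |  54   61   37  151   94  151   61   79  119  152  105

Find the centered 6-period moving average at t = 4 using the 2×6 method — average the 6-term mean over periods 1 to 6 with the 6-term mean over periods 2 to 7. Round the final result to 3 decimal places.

Sum over 1–6: 54 + 61 + 37 + 151 + 94 + 151 = 548
Sum over 2–7: 61 + 37 + 151 + 94 + 151 + 61 = 555
CMA at t=4 = (548 + 555) / (2·6) = 1103 / 12 = 91.917

91.917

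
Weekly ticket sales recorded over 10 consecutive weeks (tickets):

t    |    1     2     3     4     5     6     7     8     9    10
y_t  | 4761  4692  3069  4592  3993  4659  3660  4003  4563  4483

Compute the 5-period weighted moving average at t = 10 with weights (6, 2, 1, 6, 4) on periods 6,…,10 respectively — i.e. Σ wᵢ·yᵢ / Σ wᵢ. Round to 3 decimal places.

Weighted sum: 6·4659 + 2·3660 + 1·4003 + 6·4563 + 4·4483 = 27954 + 7320 + 4003 + 27378 + 17932 = 84587
Weight total: 6 + 2 + 1 + 6 + 4 = 19
WMA = 84587 / 19 = 4451.947

4451.947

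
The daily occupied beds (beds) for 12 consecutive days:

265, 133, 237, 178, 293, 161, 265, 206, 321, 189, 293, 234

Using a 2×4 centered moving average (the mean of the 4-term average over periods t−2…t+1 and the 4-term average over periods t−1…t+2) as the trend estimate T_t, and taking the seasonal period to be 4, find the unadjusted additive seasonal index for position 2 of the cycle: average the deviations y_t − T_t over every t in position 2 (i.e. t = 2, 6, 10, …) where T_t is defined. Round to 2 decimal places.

Season position 2 occurs at t = 6, 10 (where T_t is defined).
t=6: T_6 = 227.7500; y_6 − T_6 = 161 − 227.7500 = -66.7500
t=10: T_10 = 255.7500; y_10 − T_10 = 189 − 255.7500 = -66.7500
Mean deviation: (-66.7500 + -66.7500) / 2 = -66.75

-66.75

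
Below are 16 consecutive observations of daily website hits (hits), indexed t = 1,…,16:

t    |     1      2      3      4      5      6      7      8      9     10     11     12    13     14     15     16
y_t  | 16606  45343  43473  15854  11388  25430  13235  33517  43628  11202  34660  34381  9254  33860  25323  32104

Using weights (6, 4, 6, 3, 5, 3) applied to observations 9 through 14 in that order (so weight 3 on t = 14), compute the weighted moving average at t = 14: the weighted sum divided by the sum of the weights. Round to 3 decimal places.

Weighted sum: 6·43628 + 4·11202 + 6·34660 + 3·34381 + 5·9254 + 3·33860 = 261768 + 44808 + 207960 + 103143 + 46270 + 101580 = 765529
Weight total: 6 + 4 + 6 + 3 + 5 + 3 = 27
WMA = 765529 / 27 = 28352.926

28352.926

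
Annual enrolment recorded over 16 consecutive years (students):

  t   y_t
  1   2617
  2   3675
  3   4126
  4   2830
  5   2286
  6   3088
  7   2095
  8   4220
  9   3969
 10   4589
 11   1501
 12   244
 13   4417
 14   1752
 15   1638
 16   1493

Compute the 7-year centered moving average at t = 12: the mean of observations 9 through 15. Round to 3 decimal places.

Sum of periods 9–15: 3969 + 4589 + 1501 + 244 + 4417 + 1752 + 1638 = 18110
Divide by 7: 18110 / 7 = 2587.143

2587.143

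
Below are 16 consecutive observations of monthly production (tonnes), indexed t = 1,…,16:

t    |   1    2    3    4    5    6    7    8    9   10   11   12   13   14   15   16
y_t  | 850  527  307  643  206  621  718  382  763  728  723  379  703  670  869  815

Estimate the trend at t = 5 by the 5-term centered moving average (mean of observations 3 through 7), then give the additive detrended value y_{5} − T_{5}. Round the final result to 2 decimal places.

Trend T_5 = (307 + 643 + 206 + 621 + 718) / 5 = 2495/5 = 499.0000
Detrended value: 206 − 499.0000 = -293.00

-293.00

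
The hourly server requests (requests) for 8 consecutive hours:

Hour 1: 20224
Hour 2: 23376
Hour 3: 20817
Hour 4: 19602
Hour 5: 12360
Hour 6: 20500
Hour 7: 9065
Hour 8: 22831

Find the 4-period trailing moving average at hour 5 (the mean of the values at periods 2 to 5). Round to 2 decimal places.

19038.75

Sum of periods 2–5: 23376 + 20817 + 19602 + 12360 = 76155
Divide by 4: 76155 / 4 = 19038.75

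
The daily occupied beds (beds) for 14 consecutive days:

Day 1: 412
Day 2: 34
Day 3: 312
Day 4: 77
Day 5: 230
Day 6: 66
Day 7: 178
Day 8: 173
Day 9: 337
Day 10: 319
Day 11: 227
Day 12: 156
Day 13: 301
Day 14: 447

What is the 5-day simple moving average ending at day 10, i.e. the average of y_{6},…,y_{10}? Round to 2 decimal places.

214.60

Sum of periods 6–10: 66 + 178 + 173 + 337 + 319 = 1073
Divide by 5: 1073 / 5 = 214.60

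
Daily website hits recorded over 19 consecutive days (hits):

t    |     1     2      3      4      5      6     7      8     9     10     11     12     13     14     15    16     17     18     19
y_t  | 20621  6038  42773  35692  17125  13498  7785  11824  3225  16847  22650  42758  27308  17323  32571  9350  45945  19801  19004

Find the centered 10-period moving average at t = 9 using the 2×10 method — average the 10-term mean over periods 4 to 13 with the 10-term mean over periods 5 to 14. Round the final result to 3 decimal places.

18952.750

Sum over 4–13: 35692 + 17125 + 13498 + 7785 + 11824 + 3225 + 16847 + 22650 + 42758 + 27308 = 198712
Sum over 5–14: 17125 + 13498 + 7785 + 11824 + 3225 + 16847 + 22650 + 42758 + 27308 + 17323 = 180343
CMA at t=9 = (198712 + 180343) / (2·10) = 379055 / 20 = 18952.750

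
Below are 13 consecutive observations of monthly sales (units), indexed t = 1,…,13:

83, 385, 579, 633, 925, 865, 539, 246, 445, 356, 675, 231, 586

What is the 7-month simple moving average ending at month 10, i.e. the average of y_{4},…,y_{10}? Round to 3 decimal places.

572.714

Sum of periods 4–10: 633 + 925 + 865 + 539 + 246 + 445 + 356 = 4009
Divide by 7: 4009 / 7 = 572.714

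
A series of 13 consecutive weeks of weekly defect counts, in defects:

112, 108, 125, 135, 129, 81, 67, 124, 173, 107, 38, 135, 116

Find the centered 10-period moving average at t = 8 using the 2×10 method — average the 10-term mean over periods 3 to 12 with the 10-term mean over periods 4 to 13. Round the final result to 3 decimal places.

Sum over 3–12: 125 + 135 + 129 + 81 + 67 + 124 + 173 + 107 + 38 + 135 = 1114
Sum over 4–13: 135 + 129 + 81 + 67 + 124 + 173 + 107 + 38 + 135 + 116 = 1105
CMA at t=8 = (1114 + 1105) / (2·10) = 2219 / 20 = 110.950

110.950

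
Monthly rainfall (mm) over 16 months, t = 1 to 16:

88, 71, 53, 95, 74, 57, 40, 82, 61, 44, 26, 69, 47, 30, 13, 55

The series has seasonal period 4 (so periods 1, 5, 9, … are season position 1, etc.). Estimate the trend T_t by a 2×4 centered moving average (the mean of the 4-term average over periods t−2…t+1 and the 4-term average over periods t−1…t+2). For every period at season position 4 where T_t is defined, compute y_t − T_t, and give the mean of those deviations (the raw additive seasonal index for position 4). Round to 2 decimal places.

23.79

Season position 4 occurs at t = 4, 8, 12 (where T_t is defined).
t=4: T_4 = 71.5000; y_4 − T_4 = 95 − 71.5000 = 23.5000
t=8: T_8 = 58.3750; y_8 − T_8 = 82 − 58.3750 = 23.6250
t=12: T_12 = 44.7500; y_12 − T_12 = 69 − 44.7500 = 24.2500
Mean deviation: (23.5000 + 23.6250 + 24.2500) / 3 = 23.79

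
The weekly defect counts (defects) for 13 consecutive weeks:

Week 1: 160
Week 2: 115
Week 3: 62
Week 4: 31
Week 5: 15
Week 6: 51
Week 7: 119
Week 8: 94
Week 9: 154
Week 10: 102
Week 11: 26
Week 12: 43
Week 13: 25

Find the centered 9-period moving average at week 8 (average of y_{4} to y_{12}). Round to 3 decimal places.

70.556

Sum of periods 4–12: 31 + 15 + 51 + 119 + 94 + 154 + 102 + 26 + 43 = 635
Divide by 9: 635 / 9 = 70.556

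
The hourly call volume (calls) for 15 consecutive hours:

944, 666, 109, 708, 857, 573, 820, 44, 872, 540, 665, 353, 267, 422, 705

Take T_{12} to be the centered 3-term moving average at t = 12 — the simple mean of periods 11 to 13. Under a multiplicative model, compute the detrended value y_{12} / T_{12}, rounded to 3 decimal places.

0.824

Trend T_12 = (665 + 353 + 267) / 3 = 1285/3 = 428.33333
Ratio to trend: 353 / 428.33333 = 0.824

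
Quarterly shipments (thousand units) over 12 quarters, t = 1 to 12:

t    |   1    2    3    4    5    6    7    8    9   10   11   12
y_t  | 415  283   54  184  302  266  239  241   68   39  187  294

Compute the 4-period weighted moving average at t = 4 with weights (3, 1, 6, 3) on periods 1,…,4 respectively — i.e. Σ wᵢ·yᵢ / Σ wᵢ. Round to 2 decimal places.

Weighted sum: 3·415 + 1·283 + 6·54 + 3·184 = 1245 + 283 + 324 + 552 = 2404
Weight total: 3 + 1 + 6 + 3 = 13
WMA = 2404 / 13 = 184.92

184.92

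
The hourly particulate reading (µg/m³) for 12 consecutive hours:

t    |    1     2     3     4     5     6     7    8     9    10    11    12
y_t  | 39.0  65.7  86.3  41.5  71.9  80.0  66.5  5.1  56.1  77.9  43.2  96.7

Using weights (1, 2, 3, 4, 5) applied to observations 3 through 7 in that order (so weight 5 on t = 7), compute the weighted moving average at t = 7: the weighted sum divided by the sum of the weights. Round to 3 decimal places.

Weighted sum: 1·86.3 + 2·41.5 + 3·71.9 + 4·80.0 + 5·66.5 = 86.3 + 83.0 + 215.7 + 320.0 + 332.5 = 1037.5
Weight total: 1 + 2 + 3 + 4 + 5 = 15
WMA = 1037.5 / 15 = 69.167

69.167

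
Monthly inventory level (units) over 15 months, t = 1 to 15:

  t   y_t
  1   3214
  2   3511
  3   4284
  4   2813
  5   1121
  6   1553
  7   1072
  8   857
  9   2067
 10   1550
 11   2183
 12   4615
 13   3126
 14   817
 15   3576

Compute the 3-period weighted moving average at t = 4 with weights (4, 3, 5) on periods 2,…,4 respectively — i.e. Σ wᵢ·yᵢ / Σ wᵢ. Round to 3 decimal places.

Weighted sum: 4·3511 + 3·4284 + 5·2813 = 14044 + 12852 + 14065 = 40961
Weight total: 4 + 3 + 5 = 12
WMA = 40961 / 12 = 3413.417

3413.417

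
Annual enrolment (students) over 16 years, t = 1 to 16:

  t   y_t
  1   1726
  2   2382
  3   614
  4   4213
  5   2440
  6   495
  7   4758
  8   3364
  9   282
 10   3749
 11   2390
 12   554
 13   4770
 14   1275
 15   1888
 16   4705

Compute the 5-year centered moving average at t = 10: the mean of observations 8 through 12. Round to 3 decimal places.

2067.800

Sum of periods 8–12: 3364 + 282 + 3749 + 2390 + 554 = 10339
Divide by 5: 10339 / 5 = 2067.800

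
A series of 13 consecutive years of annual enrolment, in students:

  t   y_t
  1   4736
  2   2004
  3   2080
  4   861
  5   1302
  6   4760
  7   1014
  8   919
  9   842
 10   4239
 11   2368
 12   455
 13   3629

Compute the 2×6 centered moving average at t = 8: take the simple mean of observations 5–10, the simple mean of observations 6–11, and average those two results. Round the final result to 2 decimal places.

Sum over 5–10: 1302 + 4760 + 1014 + 919 + 842 + 4239 = 13076
Sum over 6–11: 4760 + 1014 + 919 + 842 + 4239 + 2368 = 14142
CMA at t=8 = (13076 + 14142) / (2·6) = 27218 / 12 = 2268.17

2268.17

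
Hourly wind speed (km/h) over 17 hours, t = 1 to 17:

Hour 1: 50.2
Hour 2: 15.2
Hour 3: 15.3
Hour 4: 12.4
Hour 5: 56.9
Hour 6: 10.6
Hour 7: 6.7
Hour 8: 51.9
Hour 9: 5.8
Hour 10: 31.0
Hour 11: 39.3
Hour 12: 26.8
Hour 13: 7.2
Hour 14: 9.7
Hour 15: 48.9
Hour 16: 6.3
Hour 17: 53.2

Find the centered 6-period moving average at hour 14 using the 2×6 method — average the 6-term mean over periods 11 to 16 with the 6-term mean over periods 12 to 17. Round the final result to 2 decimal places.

24.19

Sum over 11–16: 39.3 + 26.8 + 7.2 + 9.7 + 48.9 + 6.3 = 138.2
Sum over 12–17: 26.8 + 7.2 + 9.7 + 48.9 + 6.3 + 53.2 = 152.1
CMA at t=14 = (138.2 + 152.1) / (2·6) = 290.3 / 12 = 24.19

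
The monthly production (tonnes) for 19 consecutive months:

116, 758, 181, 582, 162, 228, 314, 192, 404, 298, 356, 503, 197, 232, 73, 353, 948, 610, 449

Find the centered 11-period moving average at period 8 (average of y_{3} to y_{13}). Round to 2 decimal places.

310.64

Sum of periods 3–13: 181 + 582 + 162 + 228 + 314 + 192 + 404 + 298 + 356 + 503 + 197 = 3417
Divide by 11: 3417 / 11 = 310.64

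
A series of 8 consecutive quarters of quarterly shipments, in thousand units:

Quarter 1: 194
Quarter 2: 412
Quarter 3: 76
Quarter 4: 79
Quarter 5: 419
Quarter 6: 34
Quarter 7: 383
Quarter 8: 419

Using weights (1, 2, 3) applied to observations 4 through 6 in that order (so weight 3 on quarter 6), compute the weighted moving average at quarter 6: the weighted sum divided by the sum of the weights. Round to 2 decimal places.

169.83

Weighted sum: 1·79 + 2·419 + 3·34 = 79 + 838 + 102 = 1019
Weight total: 1 + 2 + 3 = 6
WMA = 1019 / 6 = 169.83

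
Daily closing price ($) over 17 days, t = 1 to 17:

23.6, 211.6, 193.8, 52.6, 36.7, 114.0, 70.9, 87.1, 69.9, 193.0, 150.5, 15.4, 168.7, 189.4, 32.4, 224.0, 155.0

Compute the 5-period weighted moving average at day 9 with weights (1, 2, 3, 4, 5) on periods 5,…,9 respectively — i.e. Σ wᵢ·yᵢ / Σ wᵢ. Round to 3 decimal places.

78.353

Weighted sum: 1·36.7 + 2·114.0 + 3·70.9 + 4·87.1 + 5·69.9 = 36.7 + 228.0 + 212.7 + 348.4 + 349.5 = 1175.3
Weight total: 1 + 2 + 3 + 4 + 5 = 15
WMA = 1175.3 / 15 = 78.353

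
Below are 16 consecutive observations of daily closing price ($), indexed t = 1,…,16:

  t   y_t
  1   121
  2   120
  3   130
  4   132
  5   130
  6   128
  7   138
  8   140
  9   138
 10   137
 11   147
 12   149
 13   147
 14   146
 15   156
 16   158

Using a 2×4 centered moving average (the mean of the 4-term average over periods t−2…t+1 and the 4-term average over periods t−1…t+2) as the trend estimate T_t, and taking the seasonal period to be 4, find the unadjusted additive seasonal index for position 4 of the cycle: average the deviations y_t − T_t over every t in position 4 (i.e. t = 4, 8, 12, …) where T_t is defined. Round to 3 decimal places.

2.917

Season position 4 occurs at t = 4, 8, 12 (where T_t is defined).
t=4: T_4 = 129.00000; y_4 − T_4 = 132 − 129.00000 = 3.00000
t=8: T_8 = 137.12500; y_8 − T_8 = 140 − 137.12500 = 2.87500
t=12: T_12 = 146.12500; y_12 − T_12 = 149 − 146.12500 = 2.87500
Mean deviation: (3.00000 + 2.87500 + 2.87500) / 3 = 2.917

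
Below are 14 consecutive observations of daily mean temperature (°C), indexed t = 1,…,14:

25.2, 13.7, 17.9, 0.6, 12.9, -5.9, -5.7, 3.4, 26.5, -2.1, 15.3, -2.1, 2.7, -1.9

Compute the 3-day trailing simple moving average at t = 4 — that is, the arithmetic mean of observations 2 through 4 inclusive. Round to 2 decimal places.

10.73

Sum of periods 2–4: 13.7 + 17.9 + 0.6 = 32.2
Divide by 3: 32.2 / 3 = 10.73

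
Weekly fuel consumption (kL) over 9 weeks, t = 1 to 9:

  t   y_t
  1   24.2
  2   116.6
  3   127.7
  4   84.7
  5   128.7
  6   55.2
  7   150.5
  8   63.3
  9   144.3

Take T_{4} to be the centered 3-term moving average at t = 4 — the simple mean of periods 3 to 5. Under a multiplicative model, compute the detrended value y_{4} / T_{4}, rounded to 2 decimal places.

0.74

Trend T_4 = (127.7 + 84.7 + 128.7) / 3 = 341.1/3 = 113.7000
Ratio to trend: 84.7 / 113.7000 = 0.74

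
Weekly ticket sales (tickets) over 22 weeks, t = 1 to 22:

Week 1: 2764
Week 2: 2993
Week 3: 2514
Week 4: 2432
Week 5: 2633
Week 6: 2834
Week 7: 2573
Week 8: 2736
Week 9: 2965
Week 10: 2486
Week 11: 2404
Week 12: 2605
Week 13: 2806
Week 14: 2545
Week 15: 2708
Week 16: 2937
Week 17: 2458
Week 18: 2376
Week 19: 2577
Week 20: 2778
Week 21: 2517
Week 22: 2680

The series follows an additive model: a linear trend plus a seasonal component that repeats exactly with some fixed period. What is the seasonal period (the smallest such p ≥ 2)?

7

First differences y_{t+1} − y_t: 229, -479, -82, 201, 201, -261, 163, 229, -479, -82, 201, 201, -261, 163, 229, -479, …
The difference pattern repeats every 7 terms and not for any smaller step, so p = 7.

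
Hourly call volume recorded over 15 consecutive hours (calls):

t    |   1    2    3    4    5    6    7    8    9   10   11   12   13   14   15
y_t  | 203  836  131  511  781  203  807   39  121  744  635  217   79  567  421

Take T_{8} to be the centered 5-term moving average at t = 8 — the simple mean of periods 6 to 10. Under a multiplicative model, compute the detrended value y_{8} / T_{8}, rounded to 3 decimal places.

Trend T_8 = (203 + 807 + 39 + 121 + 744) / 5 = 1914/5 = 382.80000
Ratio to trend: 39 / 382.80000 = 0.102

0.102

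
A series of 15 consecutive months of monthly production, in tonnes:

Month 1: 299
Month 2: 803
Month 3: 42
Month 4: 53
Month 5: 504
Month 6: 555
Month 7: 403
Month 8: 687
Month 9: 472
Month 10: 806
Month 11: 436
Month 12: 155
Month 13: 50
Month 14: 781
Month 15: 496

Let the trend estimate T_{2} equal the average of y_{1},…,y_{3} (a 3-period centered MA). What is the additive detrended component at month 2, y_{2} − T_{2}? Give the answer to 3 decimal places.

Trend T_2 = (299 + 803 + 42) / 3 = 1144/3 = 381.33333
Detrended value: 803 − 381.33333 = 421.667

421.667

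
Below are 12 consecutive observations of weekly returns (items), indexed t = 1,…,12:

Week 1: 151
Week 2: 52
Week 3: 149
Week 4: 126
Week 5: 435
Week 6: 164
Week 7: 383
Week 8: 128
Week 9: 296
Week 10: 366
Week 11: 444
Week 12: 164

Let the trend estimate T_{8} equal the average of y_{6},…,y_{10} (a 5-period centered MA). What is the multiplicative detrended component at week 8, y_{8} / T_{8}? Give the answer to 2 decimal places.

0.48

Trend T_8 = (164 + 383 + 128 + 296 + 366) / 5 = 1337/5 = 267.4000
Ratio to trend: 128 / 267.4000 = 0.48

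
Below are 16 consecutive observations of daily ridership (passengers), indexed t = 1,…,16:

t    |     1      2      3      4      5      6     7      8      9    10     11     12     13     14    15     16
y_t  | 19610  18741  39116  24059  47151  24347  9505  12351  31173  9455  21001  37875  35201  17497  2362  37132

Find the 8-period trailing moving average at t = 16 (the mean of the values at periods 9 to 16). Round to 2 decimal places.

Sum of periods 9–16: 31173 + 9455 + 21001 + 37875 + 35201 + 17497 + 2362 + 37132 = 191696
Divide by 8: 191696 / 8 = 23962.00

23962.00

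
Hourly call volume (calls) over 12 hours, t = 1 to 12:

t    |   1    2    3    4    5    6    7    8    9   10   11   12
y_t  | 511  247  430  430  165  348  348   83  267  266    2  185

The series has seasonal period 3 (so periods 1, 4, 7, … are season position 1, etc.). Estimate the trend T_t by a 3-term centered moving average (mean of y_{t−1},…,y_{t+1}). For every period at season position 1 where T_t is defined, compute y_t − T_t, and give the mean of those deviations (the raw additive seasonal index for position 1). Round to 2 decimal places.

Season position 1 occurs at t = 4, 7, 10 (where T_t is defined).
t=4: T_4 = 341.6667; y_4 − T_4 = 430 − 341.6667 = 88.3333
t=7: T_7 = 259.6667; y_7 − T_7 = 348 − 259.6667 = 88.3333
t=10: T_10 = 178.3333; y_10 − T_10 = 266 − 178.3333 = 87.6667
Mean deviation: (88.3333 + 88.3333 + 87.6667) / 3 = 88.11

88.11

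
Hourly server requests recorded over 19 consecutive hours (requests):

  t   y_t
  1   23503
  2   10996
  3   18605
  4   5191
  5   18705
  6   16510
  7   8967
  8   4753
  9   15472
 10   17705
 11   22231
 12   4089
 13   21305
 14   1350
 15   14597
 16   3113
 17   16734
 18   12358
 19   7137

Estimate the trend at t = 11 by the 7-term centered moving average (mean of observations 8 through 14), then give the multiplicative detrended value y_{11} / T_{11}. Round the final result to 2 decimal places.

Trend T_11 = (4753 + 15472 + 17705 + 22231 + 4089 + 21305 + 1350) / 7 = 86905/7 = 12415.0000
Ratio to trend: 22231 / 12415.0000 = 1.79

1.79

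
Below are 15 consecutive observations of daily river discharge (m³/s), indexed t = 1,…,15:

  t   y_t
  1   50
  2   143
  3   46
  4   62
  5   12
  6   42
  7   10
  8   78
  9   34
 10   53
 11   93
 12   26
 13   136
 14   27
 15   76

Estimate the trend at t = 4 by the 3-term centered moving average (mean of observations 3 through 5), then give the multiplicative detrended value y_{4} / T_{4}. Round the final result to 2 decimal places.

1.55

Trend T_4 = (46 + 62 + 12) / 3 = 120/3 = 40.0000
Ratio to trend: 62 / 40.0000 = 1.55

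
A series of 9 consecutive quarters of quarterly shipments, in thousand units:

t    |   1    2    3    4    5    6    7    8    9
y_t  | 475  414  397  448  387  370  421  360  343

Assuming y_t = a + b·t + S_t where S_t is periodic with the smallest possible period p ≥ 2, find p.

First differences y_{t+1} − y_t: -61, -17, 51, -61, -17, 51, -61, -17, …
The difference pattern repeats every 3 terms and not for any smaller step, so p = 3.

3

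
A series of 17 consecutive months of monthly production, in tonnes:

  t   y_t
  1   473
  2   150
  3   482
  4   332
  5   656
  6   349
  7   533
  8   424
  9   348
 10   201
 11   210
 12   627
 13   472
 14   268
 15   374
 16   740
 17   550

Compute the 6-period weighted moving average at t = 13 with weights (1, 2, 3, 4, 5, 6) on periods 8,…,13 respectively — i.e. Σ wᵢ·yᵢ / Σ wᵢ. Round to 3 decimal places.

Weighted sum: 1·424 + 2·348 + 3·201 + 4·210 + 5·627 + 6·472 = 424 + 696 + 603 + 840 + 3135 + 2832 = 8530
Weight total: 1 + 2 + 3 + 4 + 5 + 6 = 21
WMA = 8530 / 21 = 406.190

406.190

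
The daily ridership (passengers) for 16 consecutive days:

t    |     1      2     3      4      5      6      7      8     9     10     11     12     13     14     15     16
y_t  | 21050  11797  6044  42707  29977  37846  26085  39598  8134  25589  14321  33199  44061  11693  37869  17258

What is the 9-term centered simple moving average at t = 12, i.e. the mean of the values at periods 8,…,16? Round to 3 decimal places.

Sum of periods 8–16: 39598 + 8134 + 25589 + 14321 + 33199 + 44061 + 11693 + 37869 + 17258 = 231722
Divide by 9: 231722 / 9 = 25746.889

25746.889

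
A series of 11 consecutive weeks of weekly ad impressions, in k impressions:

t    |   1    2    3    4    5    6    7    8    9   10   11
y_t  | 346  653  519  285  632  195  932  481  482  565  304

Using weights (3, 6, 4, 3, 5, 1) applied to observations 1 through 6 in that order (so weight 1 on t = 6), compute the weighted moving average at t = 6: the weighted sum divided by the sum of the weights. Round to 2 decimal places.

511.00

Weighted sum: 3·346 + 6·653 + 4·519 + 3·285 + 5·632 + 1·195 = 1038 + 3918 + 2076 + 855 + 3160 + 195 = 11242
Weight total: 3 + 6 + 4 + 3 + 5 + 1 = 22
WMA = 11242 / 22 = 511.00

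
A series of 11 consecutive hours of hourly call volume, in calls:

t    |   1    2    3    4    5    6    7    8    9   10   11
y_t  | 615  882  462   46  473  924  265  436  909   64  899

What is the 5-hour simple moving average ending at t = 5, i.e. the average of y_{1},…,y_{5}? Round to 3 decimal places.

495.600

Sum of periods 1–5: 615 + 882 + 462 + 46 + 473 = 2478
Divide by 5: 2478 / 5 = 495.600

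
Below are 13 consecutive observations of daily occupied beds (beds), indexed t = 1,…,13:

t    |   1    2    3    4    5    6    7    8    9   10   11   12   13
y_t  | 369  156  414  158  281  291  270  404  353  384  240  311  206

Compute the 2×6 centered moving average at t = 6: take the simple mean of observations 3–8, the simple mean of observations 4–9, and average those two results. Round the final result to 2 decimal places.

297.92

Sum over 3–8: 414 + 158 + 281 + 291 + 270 + 404 = 1818
Sum over 4–9: 158 + 281 + 291 + 270 + 404 + 353 = 1757
CMA at t=6 = (1818 + 1757) / (2·6) = 3575 / 12 = 297.92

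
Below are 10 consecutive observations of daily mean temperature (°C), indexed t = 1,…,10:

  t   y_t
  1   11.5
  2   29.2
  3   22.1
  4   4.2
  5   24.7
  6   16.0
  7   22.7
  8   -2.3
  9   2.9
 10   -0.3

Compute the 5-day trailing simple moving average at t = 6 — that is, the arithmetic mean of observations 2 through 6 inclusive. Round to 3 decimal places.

19.240

Sum of periods 2–6: 29.2 + 22.1 + 4.2 + 24.7 + 16.0 = 96.2
Divide by 5: 96.2 / 5 = 19.240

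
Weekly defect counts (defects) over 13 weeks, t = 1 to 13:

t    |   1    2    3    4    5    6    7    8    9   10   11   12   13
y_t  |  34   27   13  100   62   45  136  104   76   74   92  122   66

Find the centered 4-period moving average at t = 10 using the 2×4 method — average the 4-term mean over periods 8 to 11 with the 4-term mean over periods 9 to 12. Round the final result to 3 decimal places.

88.750

Sum over 8–11: 104 + 76 + 74 + 92 = 346
Sum over 9–12: 76 + 74 + 92 + 122 = 364
CMA at t=10 = (346 + 364) / (2·4) = 710 / 8 = 88.750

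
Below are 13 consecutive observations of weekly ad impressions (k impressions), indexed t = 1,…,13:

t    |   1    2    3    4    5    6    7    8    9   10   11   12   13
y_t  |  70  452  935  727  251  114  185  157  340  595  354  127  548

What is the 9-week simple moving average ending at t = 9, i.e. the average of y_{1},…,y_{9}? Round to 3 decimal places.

359.000

Sum of periods 1–9: 70 + 452 + 935 + 727 + 251 + 114 + 185 + 157 + 340 = 3231
Divide by 9: 3231 / 9 = 359.000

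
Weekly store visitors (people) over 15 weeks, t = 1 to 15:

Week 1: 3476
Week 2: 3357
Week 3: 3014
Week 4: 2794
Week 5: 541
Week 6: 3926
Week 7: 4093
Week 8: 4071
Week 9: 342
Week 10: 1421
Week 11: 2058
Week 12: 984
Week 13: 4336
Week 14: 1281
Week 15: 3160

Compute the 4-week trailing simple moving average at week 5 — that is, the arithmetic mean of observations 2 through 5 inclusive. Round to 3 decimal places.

2426.500

Sum of periods 2–5: 3357 + 3014 + 2794 + 541 = 9706
Divide by 4: 9706 / 4 = 2426.500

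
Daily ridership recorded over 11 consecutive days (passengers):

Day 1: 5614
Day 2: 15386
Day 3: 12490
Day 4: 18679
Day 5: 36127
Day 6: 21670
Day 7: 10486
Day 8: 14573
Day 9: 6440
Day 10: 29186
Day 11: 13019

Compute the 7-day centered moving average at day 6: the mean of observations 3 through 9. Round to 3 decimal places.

Sum of periods 3–9: 12490 + 18679 + 36127 + 21670 + 10486 + 14573 + 6440 = 120465
Divide by 7: 120465 / 7 = 17209.286

17209.286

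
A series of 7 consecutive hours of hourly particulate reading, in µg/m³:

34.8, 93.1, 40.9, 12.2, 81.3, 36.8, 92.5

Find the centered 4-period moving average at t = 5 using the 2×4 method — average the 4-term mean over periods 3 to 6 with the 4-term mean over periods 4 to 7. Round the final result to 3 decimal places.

49.250

Sum over 3–6: 40.9 + 12.2 + 81.3 + 36.8 = 171.2
Sum over 4–7: 12.2 + 81.3 + 36.8 + 92.5 = 222.8
CMA at t=5 = (171.2 + 222.8) / (2·4) = 394.0 / 8 = 49.250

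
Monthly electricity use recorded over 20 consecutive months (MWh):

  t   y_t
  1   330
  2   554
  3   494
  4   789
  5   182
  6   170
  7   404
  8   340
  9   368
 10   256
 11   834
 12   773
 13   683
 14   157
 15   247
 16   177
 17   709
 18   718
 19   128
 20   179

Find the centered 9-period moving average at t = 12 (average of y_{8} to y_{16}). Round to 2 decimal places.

Sum of periods 8–16: 340 + 368 + 256 + 834 + 773 + 683 + 157 + 247 + 177 = 3835
Divide by 9: 3835 / 9 = 426.11

426.11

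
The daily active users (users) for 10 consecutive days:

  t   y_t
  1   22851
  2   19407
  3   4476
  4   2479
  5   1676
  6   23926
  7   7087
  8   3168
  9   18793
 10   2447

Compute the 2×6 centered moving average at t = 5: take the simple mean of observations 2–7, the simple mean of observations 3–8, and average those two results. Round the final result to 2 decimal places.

Sum over 2–7: 19407 + 4476 + 2479 + 1676 + 23926 + 7087 = 59051
Sum over 3–8: 4476 + 2479 + 1676 + 23926 + 7087 + 3168 = 42812
CMA at t=5 = (59051 + 42812) / (2·6) = 101863 / 12 = 8488.58

8488.58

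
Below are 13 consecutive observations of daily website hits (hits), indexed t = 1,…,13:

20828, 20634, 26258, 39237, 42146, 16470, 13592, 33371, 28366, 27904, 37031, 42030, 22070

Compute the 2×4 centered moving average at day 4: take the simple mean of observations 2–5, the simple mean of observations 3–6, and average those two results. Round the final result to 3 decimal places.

Sum over 2–5: 20634 + 26258 + 39237 + 42146 = 128275
Sum over 3–6: 26258 + 39237 + 42146 + 16470 = 124111
CMA at t=4 = (128275 + 124111) / (2·4) = 252386 / 8 = 31548.250

31548.250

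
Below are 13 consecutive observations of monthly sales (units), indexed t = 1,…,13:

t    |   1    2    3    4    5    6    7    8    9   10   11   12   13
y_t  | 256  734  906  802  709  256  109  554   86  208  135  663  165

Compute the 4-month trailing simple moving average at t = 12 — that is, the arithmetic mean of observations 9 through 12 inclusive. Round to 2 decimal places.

Sum of periods 9–12: 86 + 208 + 135 + 663 = 1092
Divide by 4: 1092 / 4 = 273.00

273.00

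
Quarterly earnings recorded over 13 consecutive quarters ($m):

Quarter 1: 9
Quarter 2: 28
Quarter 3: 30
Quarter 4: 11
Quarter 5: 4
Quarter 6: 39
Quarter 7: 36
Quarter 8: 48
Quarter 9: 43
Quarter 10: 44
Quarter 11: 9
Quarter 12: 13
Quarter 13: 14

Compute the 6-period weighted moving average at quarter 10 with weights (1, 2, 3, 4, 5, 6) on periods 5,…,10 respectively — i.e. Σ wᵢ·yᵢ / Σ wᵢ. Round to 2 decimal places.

41.00

Weighted sum: 1·4 + 2·39 + 3·36 + 4·48 + 5·43 + 6·44 = 4 + 78 + 108 + 192 + 215 + 264 = 861
Weight total: 1 + 2 + 3 + 4 + 5 + 6 = 21
WMA = 861 / 21 = 41.00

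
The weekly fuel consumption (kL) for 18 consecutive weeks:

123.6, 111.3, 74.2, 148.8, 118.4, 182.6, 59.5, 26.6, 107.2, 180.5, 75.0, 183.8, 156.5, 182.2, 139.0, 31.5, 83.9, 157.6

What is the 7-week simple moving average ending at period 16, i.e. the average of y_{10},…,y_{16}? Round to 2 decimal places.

135.50

Sum of periods 10–16: 180.5 + 75.0 + 183.8 + 156.5 + 182.2 + 139.0 + 31.5 = 948.5
Divide by 7: 948.5 / 7 = 135.50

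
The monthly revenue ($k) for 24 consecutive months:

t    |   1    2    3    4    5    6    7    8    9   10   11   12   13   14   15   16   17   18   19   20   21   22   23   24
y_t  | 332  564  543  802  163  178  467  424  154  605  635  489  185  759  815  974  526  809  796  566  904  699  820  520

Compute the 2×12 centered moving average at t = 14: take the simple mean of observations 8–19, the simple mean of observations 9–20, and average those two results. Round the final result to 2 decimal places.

603.50

Sum over 8–19: 424 + 154 + 605 + 635 + 489 + 185 + 759 + 815 + 974 + 526 + 809 + 796 = 7171
Sum over 9–20: 154 + 605 + 635 + 489 + 185 + 759 + 815 + 974 + 526 + 809 + 796 + 566 = 7313
CMA at t=14 = (7171 + 7313) / (2·12) = 14484 / 24 = 603.50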